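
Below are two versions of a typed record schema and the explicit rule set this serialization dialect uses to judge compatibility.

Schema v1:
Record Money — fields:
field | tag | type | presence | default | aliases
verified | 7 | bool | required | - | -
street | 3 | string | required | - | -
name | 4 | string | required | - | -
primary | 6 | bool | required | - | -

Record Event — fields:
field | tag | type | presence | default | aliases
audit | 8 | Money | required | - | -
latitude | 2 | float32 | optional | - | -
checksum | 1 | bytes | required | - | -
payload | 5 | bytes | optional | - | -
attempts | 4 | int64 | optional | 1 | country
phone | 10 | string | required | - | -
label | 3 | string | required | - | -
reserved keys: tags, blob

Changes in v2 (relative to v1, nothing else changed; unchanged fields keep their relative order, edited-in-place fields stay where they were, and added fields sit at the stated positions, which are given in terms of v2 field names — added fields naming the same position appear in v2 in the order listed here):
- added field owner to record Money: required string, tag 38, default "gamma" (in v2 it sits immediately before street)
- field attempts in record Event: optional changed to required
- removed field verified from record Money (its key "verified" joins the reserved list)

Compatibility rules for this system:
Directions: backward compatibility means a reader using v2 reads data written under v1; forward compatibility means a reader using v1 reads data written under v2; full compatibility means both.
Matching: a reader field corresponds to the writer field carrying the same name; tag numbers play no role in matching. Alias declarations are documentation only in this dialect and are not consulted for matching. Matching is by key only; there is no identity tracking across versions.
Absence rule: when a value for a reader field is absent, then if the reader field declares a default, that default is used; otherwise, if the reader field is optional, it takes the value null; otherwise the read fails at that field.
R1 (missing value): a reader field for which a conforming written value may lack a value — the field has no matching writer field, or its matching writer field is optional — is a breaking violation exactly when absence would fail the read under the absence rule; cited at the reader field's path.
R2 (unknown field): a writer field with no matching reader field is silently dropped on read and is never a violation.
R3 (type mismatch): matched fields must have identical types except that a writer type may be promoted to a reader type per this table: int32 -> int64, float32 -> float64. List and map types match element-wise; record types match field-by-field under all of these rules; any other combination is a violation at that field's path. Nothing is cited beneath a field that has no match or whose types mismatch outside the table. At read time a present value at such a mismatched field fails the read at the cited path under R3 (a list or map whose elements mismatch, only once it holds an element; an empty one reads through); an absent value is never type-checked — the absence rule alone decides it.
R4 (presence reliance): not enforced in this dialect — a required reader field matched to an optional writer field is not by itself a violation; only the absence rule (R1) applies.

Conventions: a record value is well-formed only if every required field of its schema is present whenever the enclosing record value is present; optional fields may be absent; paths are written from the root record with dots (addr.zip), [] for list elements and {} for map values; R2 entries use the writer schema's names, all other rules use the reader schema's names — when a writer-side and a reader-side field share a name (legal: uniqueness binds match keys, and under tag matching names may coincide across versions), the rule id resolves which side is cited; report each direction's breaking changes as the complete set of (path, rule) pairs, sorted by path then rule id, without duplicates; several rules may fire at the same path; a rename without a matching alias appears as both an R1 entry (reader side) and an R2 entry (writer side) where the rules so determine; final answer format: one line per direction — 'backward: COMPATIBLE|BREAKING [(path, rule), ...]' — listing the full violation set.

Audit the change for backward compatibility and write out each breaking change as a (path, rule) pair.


backward: COMPATIBLE []

in Event below, arrows point writer -> reader
backward on Event — v2 reading data written by v1:
  Money -> Money, writer required: audit aligns to audit
  float32 -> float32, writer optional: latitude aligns to latitude
  bytes -> bytes, writer required: checksum aligns to checksum
  bytes -> bytes, writer optional: payload aligns to payload
  int64 -> int64, writer optional: attempts aligns to attempts
  string -> string, writer required: phone aligns to phone
  string -> string, writer required: label aligns to label
  audit.owner: no writer match
  string -> string, writer required: audit.street aligns to audit.street
  string -> string, writer required: audit.name aligns to audit.name
  bool -> bool, writer required: audit.primary aligns to audit.primary
  writer field audit.verified has no reader counterpart
  nothing fires on Event: backward is COMPATIBLE
the other Event changes do not affect what is asked:
  added field owner to record Money: required string, tag 38, default "gamma" (in v2 it sits immediately before street) -> triggers nothing under Event's printed rules — same verdict
  field attempts in record Event: optional changed to required -> triggers nothing under Event's printed rules — same verdict
  removed field verified from record Money (its key "verified" joins the reserved list) -> affects forward compatibility only, which is not asked


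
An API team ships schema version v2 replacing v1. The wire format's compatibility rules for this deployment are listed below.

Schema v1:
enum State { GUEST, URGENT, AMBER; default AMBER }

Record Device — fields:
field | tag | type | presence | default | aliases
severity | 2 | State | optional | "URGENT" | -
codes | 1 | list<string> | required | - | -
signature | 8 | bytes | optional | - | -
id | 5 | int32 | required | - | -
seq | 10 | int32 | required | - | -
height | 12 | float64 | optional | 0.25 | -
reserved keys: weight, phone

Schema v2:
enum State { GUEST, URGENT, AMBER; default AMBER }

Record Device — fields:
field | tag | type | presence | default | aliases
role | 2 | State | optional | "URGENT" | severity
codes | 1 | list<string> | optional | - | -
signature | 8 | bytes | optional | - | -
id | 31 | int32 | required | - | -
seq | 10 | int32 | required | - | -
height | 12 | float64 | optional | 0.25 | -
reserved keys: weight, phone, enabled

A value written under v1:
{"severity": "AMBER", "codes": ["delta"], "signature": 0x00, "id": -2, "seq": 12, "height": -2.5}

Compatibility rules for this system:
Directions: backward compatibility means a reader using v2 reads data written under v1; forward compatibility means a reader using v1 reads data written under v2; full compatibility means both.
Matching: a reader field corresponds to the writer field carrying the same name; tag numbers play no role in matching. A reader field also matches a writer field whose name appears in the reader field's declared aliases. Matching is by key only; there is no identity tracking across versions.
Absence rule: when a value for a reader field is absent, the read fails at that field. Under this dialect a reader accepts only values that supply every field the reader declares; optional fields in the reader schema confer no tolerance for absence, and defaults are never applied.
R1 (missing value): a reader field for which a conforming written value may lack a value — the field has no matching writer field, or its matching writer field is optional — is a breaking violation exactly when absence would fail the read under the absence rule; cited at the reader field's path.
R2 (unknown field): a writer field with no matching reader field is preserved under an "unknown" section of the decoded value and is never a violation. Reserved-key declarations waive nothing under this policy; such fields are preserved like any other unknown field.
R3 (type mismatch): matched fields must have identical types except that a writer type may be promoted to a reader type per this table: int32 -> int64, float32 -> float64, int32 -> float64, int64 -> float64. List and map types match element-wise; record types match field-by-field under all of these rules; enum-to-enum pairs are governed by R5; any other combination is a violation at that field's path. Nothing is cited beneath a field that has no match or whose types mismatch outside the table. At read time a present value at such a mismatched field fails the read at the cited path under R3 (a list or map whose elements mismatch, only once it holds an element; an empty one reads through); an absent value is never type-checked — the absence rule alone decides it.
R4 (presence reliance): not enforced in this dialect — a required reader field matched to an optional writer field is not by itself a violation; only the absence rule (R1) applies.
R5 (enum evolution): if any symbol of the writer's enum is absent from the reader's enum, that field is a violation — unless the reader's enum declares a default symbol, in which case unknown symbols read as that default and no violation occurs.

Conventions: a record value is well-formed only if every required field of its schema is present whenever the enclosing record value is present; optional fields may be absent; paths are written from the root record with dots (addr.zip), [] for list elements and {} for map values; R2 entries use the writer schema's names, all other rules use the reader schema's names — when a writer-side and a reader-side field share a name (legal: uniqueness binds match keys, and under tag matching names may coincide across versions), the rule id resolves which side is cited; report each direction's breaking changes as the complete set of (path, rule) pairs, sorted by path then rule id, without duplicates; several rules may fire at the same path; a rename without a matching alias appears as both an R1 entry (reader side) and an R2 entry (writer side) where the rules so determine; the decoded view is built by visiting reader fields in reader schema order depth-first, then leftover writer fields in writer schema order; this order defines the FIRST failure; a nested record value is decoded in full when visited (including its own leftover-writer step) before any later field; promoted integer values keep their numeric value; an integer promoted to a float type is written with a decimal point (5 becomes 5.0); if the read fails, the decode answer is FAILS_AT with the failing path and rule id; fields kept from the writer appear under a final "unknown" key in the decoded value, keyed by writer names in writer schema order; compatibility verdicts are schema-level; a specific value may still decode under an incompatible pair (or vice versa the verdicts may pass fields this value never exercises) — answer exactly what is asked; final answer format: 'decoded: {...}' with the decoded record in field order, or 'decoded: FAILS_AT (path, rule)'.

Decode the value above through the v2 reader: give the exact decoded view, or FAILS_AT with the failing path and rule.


each type pair in Device: writer, then reader
decoding the Device value with the v2 reader:
  role := "AMBER" (from writer severity)
  codes := ["delta"]
  signature := 0x00
  id := -2
  seq := 12
  height := -2.5
  => decoded: {"role": "AMBER", "codes": ["delta"], "signature": 0x00, "id": -2, "seq": 12, "height": -2.5}
ruling out the remaining Device differences:
  field codes in record Device: required changed to optional -> shifts the Device verdicts, not this decode
  field id in record Device: tag 5 changed to 31 -> no rule fires on it and the decoded Device view is identical with or without it

decoded: {"role": "AMBER", "codes": ["delta"], "signature": 0x00, "id": -2, "seq": 12, "height": -2.5}


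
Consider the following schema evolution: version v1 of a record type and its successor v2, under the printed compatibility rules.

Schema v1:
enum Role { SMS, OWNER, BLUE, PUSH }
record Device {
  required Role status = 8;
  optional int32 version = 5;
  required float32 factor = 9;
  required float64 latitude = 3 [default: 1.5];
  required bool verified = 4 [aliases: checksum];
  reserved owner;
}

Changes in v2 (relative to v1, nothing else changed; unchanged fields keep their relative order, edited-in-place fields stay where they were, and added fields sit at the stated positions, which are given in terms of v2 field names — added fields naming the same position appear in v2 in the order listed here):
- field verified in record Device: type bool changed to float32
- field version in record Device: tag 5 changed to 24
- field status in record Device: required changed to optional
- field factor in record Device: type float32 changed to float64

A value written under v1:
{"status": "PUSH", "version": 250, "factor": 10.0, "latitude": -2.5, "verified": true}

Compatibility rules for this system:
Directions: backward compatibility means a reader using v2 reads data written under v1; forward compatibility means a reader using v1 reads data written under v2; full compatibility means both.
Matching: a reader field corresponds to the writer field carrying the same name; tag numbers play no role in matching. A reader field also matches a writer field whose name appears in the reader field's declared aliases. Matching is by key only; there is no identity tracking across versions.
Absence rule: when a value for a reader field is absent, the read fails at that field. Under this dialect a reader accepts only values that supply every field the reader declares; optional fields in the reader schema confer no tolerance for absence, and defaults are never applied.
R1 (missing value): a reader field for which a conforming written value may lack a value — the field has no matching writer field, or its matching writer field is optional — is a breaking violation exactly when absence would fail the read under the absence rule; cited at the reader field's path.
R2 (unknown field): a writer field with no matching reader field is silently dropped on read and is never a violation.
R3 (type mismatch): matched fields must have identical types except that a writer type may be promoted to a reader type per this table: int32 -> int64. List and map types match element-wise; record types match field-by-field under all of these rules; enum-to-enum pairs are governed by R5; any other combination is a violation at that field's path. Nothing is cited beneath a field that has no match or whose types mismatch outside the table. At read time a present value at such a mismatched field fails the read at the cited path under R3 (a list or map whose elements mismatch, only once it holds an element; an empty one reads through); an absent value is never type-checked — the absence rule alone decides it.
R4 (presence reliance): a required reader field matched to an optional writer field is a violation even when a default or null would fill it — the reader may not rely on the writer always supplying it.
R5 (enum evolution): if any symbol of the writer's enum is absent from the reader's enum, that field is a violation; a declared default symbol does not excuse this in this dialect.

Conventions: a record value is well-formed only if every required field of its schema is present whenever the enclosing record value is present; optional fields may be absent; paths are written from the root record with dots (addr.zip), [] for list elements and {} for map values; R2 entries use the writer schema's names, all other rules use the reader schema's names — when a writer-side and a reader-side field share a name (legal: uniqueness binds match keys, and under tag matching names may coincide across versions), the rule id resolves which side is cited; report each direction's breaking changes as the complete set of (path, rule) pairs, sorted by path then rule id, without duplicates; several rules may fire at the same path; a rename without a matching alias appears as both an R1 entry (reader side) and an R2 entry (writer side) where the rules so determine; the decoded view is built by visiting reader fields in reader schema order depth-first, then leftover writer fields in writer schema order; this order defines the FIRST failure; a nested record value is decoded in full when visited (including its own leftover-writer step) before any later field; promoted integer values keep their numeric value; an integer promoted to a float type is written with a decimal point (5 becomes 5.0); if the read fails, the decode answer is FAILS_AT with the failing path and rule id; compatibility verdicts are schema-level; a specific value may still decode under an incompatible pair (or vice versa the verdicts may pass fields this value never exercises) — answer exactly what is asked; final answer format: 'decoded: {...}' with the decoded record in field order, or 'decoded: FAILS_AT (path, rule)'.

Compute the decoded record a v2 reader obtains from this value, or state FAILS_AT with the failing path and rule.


arrows below run writer -> reader for Device
migrating the Device value to v2:
  status := "PUSH"
  version := 250
  read fails at factor under R3
  => FAILS_AT (factor, R3)
remaining Device differences; none change what is asked:
  field verified in record Device: type bool changed to float32 -> schema-level compatibility only; this Device value's decode is unchanged
  field version in record Device: tag 5 changed to 24 -> triggers nothing under the printed rules; the Device answer is the same either way
  field status in record Device: required changed to optional -> schema-level compatibility only; this Device value's decode is unchanged

decoded: FAILS_AT (factor, R3)


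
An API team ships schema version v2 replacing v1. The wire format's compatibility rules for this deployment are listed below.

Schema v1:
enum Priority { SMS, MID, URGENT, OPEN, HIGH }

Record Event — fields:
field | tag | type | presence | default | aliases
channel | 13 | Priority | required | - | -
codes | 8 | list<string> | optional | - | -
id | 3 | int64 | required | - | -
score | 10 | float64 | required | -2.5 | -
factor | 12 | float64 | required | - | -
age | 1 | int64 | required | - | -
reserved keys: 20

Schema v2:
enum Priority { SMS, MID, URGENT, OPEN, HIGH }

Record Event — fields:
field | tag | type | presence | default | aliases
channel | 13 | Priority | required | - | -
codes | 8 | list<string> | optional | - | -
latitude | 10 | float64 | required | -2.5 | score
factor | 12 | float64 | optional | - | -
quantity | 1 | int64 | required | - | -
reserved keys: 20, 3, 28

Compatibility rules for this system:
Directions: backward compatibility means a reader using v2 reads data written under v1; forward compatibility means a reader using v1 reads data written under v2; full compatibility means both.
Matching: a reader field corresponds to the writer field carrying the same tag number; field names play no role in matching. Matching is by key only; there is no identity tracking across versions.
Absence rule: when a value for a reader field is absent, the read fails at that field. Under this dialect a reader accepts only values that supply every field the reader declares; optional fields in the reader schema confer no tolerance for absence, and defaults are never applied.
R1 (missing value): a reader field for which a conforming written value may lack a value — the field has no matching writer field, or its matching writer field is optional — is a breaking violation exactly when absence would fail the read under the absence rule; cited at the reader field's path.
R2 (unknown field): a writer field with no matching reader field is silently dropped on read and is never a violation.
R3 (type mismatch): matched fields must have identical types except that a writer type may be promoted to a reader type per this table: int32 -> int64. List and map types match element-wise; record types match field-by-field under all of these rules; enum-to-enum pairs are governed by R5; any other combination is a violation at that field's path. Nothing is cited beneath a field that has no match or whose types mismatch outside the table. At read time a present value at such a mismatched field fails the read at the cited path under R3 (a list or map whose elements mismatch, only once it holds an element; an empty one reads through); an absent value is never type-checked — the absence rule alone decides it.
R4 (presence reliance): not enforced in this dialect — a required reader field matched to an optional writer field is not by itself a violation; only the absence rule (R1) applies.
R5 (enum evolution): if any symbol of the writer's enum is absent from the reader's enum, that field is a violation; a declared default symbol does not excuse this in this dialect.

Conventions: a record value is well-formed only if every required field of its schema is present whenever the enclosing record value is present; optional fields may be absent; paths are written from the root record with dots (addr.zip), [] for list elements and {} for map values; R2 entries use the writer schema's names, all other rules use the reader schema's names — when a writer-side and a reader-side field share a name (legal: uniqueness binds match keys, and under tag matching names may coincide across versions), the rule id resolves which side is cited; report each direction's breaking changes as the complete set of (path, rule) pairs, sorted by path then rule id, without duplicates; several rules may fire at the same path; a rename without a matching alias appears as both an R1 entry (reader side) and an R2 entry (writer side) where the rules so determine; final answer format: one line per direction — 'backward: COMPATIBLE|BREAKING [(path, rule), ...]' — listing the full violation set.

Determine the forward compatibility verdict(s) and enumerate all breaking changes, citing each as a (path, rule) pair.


forward: BREAKING [(codes, R1), (factor, R1), (id, R1)]

arrows below run writer -> reader for Event
forward pass over Event, reader schema v1, writer schema v2:
  Priority -> Priority, writer required: channel aligns to channel
  list<string> -> list<string>, writer optional: codes aligns to codes
  id: no writer-side match
  float64 -> float64, writer required: score aligns to latitude
  float64 -> float64, writer optional: factor aligns to factor
  int64 -> int64, writer required: age aligns to quantity
  breaking: (codes, R1)
  breaking: (factor, R1)
  breaking: (id, R1)
  forward on Event therefore BREAKING (3)
the rest of the Event diff is inert for this question:
  renamed field age to quantity in record Event -> no rule fires on it in Event's dialect; the asked verdict holds
  renamed field score to latitude in record Event (alias score declared on the renamed field) -> no rule fires on it in Event's dialect; the asked verdict holds


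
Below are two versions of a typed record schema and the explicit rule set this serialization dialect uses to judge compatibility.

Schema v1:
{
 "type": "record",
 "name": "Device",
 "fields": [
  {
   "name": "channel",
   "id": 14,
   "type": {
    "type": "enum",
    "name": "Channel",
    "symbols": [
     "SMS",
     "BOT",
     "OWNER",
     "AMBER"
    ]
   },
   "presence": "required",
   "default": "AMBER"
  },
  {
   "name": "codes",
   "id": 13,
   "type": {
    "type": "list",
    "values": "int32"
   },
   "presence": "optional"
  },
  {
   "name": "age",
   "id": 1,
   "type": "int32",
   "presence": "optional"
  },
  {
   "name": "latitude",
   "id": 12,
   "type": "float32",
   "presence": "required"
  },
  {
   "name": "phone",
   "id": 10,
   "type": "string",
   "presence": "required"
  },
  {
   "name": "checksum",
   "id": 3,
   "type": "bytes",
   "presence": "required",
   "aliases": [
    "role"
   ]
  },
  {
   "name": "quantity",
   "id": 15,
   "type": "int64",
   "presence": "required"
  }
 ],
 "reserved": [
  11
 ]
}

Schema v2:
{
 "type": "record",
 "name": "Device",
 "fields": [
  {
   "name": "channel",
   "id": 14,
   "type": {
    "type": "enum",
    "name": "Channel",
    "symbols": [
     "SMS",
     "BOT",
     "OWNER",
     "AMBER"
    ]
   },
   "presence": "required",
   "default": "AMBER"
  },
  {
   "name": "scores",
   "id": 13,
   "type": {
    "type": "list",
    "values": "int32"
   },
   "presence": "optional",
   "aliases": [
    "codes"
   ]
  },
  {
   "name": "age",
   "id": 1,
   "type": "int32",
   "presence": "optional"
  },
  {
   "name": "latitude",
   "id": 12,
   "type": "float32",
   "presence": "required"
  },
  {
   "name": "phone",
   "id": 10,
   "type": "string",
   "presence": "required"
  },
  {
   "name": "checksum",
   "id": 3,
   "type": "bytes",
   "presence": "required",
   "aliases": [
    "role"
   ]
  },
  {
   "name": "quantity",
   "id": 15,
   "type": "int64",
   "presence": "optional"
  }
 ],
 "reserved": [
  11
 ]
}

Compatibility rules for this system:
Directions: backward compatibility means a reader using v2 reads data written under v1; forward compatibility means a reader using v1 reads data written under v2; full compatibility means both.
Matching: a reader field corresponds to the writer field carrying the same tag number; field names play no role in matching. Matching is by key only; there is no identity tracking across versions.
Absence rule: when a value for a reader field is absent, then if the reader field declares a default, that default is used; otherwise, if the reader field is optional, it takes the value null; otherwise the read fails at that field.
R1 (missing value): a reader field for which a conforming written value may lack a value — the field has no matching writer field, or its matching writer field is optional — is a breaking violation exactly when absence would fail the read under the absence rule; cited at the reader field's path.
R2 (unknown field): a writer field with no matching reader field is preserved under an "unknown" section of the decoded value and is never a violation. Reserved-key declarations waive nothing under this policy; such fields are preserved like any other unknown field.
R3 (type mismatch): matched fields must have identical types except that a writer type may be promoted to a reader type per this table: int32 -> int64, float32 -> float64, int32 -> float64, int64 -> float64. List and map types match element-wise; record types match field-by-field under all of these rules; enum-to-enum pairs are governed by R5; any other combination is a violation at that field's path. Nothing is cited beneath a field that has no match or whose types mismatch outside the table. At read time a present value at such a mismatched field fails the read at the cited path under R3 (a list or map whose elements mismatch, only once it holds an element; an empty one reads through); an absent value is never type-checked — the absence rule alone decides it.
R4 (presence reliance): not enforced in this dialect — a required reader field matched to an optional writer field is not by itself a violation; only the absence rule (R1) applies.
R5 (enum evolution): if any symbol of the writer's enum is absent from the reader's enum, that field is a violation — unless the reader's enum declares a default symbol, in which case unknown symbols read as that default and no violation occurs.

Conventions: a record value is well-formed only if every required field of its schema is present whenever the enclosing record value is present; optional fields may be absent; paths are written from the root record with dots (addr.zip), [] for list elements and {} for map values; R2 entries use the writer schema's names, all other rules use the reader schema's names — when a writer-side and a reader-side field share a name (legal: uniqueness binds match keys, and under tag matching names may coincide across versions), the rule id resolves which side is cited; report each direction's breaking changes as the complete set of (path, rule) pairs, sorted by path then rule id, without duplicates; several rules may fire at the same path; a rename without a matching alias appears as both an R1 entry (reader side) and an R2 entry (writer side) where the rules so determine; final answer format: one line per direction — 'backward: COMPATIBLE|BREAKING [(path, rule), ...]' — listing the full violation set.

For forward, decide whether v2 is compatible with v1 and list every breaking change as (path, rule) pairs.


arrows below run writer -> reader for Device
forward for Device (reader v1, writer v2):
  channel <- channel (Channel -> Channel, writer required)
  codes <- scores (list<int32> -> list<int32>, writer optional)
  age <- age (int32 -> int32, writer optional)
  latitude <- latitude (float32 -> float32, writer required)
  phone <- phone (string -> string, writer required)
  checksum <- checksum (bytes -> bytes, writer required)
  quantity <- quantity (int64 -> int64, writer optional)
  violation R1 at quantity
  => 1 violation(s): forward is BREAKING for Device
checking off the Device differences that do not matter here:
  renamed field codes to scores in record Device (alias codes declared on the renamed field) -> fires no rule on Device, leaving the asked answer as it is

forward: BREAKING [(quantity, R1)]


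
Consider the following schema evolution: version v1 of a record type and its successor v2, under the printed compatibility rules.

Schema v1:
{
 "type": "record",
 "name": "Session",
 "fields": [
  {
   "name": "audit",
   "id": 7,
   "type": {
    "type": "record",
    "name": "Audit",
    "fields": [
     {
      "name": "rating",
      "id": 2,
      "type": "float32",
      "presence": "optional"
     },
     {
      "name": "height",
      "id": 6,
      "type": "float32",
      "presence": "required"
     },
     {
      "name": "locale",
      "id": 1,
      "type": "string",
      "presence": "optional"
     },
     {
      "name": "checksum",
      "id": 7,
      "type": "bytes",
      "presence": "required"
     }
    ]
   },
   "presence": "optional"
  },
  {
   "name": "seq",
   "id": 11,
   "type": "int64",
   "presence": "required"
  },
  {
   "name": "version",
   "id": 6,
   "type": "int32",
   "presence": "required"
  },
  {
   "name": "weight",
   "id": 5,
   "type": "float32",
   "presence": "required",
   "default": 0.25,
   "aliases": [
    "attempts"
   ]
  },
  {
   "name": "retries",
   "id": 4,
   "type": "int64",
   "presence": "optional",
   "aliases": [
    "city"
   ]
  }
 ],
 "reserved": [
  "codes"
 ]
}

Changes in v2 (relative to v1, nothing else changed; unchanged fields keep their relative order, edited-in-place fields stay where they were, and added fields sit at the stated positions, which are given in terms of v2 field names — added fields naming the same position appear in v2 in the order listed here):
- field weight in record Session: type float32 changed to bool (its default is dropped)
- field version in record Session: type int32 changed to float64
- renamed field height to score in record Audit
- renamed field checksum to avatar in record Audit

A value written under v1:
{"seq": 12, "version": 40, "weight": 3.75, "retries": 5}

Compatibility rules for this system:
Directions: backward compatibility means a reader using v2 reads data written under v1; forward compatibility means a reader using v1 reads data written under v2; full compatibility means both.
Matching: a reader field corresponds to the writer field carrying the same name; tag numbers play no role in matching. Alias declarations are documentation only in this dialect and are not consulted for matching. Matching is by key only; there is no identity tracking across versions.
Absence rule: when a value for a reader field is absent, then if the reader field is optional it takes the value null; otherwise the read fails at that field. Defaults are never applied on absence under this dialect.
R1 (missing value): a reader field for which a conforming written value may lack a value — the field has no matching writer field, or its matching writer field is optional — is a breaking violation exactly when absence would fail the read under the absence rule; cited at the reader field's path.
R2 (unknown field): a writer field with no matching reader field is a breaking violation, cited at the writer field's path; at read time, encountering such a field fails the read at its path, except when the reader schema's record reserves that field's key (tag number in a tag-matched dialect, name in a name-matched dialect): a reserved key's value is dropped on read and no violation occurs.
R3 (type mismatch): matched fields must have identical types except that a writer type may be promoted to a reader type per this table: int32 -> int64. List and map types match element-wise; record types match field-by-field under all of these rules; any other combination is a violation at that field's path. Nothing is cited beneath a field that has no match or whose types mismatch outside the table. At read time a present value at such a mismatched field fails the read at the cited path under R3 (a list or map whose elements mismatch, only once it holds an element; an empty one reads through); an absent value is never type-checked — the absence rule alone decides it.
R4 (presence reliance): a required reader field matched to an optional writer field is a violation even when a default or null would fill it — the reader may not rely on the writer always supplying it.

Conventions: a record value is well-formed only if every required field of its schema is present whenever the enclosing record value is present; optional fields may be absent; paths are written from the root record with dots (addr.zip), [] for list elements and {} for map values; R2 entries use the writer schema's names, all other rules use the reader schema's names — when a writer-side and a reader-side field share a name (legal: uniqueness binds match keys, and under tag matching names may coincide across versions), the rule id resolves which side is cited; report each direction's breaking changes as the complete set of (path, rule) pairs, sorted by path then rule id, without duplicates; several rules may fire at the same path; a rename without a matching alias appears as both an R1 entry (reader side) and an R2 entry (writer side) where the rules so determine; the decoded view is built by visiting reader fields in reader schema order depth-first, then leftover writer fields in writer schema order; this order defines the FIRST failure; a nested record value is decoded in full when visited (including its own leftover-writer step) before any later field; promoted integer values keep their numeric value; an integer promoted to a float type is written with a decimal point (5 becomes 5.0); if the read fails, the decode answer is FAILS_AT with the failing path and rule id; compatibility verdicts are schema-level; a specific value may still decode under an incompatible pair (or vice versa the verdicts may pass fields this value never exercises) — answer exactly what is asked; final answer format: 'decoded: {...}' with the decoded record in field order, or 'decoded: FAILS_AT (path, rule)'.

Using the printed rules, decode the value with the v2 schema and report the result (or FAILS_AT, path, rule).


in Session below, arrows point writer -> reader
decode (reader v2):
  audit := null (missing; optional => null)
  seq := 12
  read fails at version under R3
  => FAILS_AT (version, R3)
the rest of the Session diff is inert for this question:
  field weight in record Session: type float32 changed to bool (its default is dropped) -> shifts the Session verdicts, not this decode
  renamed field height to score in record Audit -> shifts the Session verdicts, not this decode
  renamed field checksum to avatar in record Audit -> shifts the Session verdicts, not this decode

decoded: FAILS_AT (version, R3)


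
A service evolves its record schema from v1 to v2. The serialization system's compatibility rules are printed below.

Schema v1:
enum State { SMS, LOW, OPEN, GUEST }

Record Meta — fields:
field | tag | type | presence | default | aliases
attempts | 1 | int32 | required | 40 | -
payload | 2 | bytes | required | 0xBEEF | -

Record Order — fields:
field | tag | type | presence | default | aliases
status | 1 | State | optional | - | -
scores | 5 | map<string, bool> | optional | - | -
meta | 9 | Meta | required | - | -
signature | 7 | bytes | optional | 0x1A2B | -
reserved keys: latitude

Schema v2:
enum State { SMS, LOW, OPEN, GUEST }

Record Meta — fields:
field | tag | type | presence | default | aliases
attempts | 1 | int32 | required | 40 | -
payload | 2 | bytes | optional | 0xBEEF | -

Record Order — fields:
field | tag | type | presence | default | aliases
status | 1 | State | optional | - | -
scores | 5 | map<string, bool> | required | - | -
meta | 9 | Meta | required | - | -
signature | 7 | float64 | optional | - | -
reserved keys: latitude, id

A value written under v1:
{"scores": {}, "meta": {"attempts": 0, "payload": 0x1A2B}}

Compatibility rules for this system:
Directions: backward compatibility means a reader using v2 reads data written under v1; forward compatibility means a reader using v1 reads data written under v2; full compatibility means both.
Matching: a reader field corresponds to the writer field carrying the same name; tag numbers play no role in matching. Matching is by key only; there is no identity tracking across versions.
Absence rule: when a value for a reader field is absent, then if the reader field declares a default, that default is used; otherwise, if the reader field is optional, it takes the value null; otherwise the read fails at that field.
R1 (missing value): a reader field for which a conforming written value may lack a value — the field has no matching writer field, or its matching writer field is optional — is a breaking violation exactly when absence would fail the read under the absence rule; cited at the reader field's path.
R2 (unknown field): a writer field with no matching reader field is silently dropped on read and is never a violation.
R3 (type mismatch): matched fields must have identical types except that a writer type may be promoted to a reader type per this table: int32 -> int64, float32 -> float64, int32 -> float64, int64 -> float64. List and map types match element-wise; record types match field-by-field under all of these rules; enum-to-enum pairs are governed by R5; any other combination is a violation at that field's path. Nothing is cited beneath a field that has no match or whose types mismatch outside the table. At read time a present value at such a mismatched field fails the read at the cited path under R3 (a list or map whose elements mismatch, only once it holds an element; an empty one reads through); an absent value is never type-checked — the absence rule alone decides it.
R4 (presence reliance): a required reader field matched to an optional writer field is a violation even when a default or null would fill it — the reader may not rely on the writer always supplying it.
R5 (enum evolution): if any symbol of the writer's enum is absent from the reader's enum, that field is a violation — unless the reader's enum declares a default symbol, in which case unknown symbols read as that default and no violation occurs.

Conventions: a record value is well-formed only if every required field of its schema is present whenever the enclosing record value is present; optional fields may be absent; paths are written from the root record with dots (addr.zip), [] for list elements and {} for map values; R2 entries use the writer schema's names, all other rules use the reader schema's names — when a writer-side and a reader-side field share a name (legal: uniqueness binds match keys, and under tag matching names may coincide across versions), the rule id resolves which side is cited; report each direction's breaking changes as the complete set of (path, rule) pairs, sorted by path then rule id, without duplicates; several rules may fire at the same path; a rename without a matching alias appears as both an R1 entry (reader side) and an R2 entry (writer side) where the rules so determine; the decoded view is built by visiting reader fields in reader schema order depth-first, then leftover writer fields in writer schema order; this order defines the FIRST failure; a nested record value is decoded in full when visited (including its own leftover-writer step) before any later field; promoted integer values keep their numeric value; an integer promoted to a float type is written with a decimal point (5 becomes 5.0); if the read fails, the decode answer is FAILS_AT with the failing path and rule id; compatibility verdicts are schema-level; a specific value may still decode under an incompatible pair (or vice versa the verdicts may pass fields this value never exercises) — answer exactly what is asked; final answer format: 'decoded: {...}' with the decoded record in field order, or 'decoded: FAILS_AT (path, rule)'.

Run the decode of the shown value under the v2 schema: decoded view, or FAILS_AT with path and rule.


arrows below run writer -> reader for Order
decoding the Order value with the v2 reader:
  status := null (not supplied -> null)
  scores := {}
  meta.attempts := 0
  meta.payload := 0x1A2B
  signature := null (not supplied -> null)
  => decoded: {"status": null, "scores": {}, "meta": {"attempts": 0, "payload": 0x1A2B}, "signature": null}
diffs on Order not affecting the asked answer:
  field scores in record Order: optional changed to required -> a verdict-level change on Order — the shown value reads the same
  field payload in record Meta: required changed to optional -> a verdict-level change on Order — the shown value reads the same

decoded: {"status": null, "scores": {}, "meta": {"attempts": 0, "payload": 0x1A2B}, "signature": null}
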